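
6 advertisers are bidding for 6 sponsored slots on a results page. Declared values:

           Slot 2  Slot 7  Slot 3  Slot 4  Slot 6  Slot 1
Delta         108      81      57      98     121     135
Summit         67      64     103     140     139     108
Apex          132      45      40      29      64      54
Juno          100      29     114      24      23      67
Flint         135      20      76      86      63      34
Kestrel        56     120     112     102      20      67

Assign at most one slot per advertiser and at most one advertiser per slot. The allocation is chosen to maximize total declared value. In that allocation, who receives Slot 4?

This is the linear assignment problem.
Optimal: Delta→Slot 1 ($135), Summit→Slot 6 ($139), Apex→Slot 2 ($132), Juno→Slot 3 ($114), Flint→Slot 4 ($86), Kestrel→Slot 7 ($120) — total 135+139+132+114+86+120 = $726.
Column-greedy (each slot in turn goes to its best remaining advertiser) gives $684, worse by 42.
Next-best assignment: Delta→Slot 1, Summit→Slot 4, Apex→Slot 6, Juno→Slot 3, Flint→Slot 2, Kestrel→Slot 7 = $708.
Every other assignment is strictly worse.
Flint's own top slot is Slot 2 ($135), but forcing Flint→Slot 2 and reassigning the rest optimally gives only $708 — worse by 18.

Flint receives Slot 4.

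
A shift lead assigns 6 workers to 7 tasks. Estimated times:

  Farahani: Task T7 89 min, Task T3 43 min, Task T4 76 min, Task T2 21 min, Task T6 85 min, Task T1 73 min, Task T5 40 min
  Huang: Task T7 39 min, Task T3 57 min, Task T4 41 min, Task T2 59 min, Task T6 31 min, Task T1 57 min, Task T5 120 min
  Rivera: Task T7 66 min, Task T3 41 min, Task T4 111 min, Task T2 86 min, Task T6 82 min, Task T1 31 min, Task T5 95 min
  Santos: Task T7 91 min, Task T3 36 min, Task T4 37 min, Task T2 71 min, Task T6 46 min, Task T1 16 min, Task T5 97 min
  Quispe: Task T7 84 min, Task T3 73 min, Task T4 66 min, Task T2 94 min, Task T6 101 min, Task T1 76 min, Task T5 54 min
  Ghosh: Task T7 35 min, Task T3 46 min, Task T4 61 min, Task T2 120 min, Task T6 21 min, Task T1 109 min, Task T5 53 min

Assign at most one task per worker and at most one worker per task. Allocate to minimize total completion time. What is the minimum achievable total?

Optimal: Farahani→Task T2 (21 min), Huang→Task T7 (39 min), Rivera→Task T3 (41 min), Santos→Task T1 (16 min), Quispe→Task T5 (54 min), Ghosh→Task T6 (21 min) — total 21+39+41+16+54+21 = 192 min.
Row-greedy (each worker in turn takes its cheapest remaining task) gives 208 min, worse by 16.
Swapping Farahani↔Ghosh (Farahani→Task T6 85 min, Ghosh→Task T2 120 min) adds 163.

Min total: 192 min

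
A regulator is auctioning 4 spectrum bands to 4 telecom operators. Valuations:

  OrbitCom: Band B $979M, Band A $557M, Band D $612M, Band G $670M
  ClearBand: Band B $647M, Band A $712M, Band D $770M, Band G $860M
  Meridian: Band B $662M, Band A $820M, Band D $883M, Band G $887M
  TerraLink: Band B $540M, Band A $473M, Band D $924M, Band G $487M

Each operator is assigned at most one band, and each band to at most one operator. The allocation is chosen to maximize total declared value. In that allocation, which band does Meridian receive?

Meridian receives Band A.

This is a one-to-one assignment (maximum-weight bipartite matching).
Optimal: OrbitCom→Band B ($979M), ClearBand→Band G ($860M), Meridian→Band A ($820M), TerraLink→Band D ($924M) — total 979+860+820+924 = $3583M.
Row-greedy (each operator in turn takes its best remaining band) gives $3195M, worse by 388.
Swapping TerraLink↔OrbitCom (TerraLink→Band B $540M, OrbitCom→Band D $612M) loses 751.
Meridian's own top band is Band G ($887M), but forcing Meridian→Band G and reassigning the rest optimally gives only $3502M — worse by 81.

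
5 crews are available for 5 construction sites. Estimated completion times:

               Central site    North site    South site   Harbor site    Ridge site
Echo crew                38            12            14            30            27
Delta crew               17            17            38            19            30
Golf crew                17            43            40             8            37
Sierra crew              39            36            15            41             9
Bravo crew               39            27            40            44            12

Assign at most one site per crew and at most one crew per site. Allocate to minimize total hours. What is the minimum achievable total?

Min total: 64 hours

Optimal: Echo crew→North site (12 hours), Delta crew→Central site (17 hours), Golf crew→Harbor site (8 hours), Sierra crew→South site (15 hours), Bravo crew→Ridge site (12 hours) — total 12+17+8+15+12 = 64 hours.
Row-greedy (each crew in turn takes its cheapest remaining site) gives 86 hours, worse by 22.
Next-best assignment: Echo crew→North site, Delta crew→Harbor site, Golf crew→Central site, Sierra crew→South site, Bravo crew→Ridge site = 75 hours.
Swapping Echo crew↔Sierra crew (Echo crew→South site 14 hours, Sierra crew→North site 36 hours) adds 23.
No other one-to-one assignment undercuts 64 hours.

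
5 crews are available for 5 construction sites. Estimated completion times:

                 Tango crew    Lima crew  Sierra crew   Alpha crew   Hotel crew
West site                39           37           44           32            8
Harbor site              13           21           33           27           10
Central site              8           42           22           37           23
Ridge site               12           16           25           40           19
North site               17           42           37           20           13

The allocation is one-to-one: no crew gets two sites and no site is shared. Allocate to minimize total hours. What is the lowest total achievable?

Min total: 79 hours

Optimal: Tango crew→Harbor site (13 hours), Lima crew→Ridge site (16 hours), Sierra crew→Central site (22 hours), Alpha crew→North site (20 hours), Hotel crew→West site (8 hours) — total 13+16+22+20+8 = 79 hours.
Next-best assignment: Tango crew→Central site, Lima crew→Harbor site, Sierra crew→Ridge site, Alpha crew→North site, Hotel crew→West site = 82 hours.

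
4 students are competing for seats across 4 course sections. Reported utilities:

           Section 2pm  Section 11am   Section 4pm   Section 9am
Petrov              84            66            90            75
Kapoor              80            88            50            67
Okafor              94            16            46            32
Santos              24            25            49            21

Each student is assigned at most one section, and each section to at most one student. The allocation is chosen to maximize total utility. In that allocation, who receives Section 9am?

Petrov receives Section 9am.

Optimal: Petrov→Section 9am (75 points), Kapoor→Section 11am (88 points), Okafor→Section 2pm (94 points), Santos→Section 4pm (49 points) — total 75+88+94+49 = 306 points.
Checked against all permutations: 306 points is optimal.
Petrov's own top section is Section 4pm (90 points), but forcing Petrov→Section 4pm and reassigning the rest optimally gives only 293 points — worse by 13.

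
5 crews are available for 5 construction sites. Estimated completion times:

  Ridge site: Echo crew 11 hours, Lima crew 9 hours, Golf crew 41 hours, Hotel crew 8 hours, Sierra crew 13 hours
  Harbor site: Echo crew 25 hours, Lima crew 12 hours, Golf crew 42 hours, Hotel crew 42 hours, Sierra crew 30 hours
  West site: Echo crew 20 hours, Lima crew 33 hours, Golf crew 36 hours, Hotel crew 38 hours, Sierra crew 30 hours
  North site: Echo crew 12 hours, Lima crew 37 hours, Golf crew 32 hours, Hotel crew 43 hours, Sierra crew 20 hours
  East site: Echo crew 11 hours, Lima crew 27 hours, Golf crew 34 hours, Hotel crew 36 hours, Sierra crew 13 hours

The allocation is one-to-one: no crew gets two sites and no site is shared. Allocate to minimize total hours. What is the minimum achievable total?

This is the linear assignment problem.
Optimal: Echo crew→North site (12 hours), Lima crew→Harbor site (12 hours), Golf crew→West site (36 hours), Hotel crew→Ridge site (8 hours), Sierra crew→East site (13 hours) — total 12+12+36+8+13 = 81 hours.
Min-entry greedy (repeatedly take the single cheapest remaining cell) gives 87 hours, worse by 6.
Next-best assignment: Echo crew→West site, Lima crew→Harbor site, Golf crew→North site, Hotel crew→Ridge site, Sierra crew→East site = 85 hours.
Checked against all permutations: 81 hours is optimal.

Minimum total: 81 hours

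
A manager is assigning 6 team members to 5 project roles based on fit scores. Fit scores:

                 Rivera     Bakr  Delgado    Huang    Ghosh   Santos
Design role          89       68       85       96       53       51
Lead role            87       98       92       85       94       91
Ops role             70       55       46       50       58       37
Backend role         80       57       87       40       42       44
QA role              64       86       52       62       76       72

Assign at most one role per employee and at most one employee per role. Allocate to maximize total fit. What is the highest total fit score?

Maximum total: 433 pts

Optimal: Huang→Design role (96 pts), Ghosh→Lead role (94 pts), Rivera→Ops role (70 pts), Delgado→Backend role (87 pts), Bakr→QA role (86 pts) — total 96+94+70+87+86 = 433 pts.
Row-greedy (each employee in turn takes its best remaining role) gives 394 pts, worse by 39.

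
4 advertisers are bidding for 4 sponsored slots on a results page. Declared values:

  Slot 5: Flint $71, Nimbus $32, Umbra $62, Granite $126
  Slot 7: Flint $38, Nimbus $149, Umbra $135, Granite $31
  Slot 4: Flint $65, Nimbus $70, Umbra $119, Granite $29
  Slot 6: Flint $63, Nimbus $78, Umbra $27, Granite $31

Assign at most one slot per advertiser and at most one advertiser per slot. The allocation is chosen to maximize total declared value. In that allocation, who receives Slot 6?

Optimal: Flint→Slot 6 ($63), Nimbus→Slot 7 ($149), Umbra→Slot 4 ($119), Granite→Slot 5 ($126) — total 63+149+119+126 = $457.
Row-greedy (each advertiser in turn takes its best remaining slot) gives $370, worse by 87.
Next-best assignment: Flint→Slot 4, Nimbus→Slot 6, Umbra→Slot 7, Granite→Slot 5 = $404.
Every other assignment is strictly worse.
Flint's own top slot is Slot 5 ($71), but forcing Flint→Slot 5 and reassigning the rest optimally gives only $370 — worse by 87.

Flint receives Slot 6.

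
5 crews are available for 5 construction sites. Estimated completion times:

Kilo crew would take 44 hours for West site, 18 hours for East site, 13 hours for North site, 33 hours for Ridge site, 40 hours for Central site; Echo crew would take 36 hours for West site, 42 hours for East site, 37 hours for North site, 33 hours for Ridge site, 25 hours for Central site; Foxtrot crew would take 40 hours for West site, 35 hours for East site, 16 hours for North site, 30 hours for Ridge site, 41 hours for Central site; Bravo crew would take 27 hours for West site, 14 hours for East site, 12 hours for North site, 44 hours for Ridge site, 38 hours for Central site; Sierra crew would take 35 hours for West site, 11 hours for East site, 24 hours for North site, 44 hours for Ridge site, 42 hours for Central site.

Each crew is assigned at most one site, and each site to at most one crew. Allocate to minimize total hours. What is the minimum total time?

Minimum total: 106 hours

Optimal: Kilo crew→North site (13 hours), Echo crew→Central site (25 hours), Foxtrot crew→Ridge site (30 hours), Bravo crew→West site (27 hours), Sierra crew→East site (11 hours) — total 13+25+30+27+11 = 106 hours.
Row-greedy (each crew in turn takes its cheapest remaining site) gives 117 hours, worse by 11.
Next-best assignment: Kilo crew→Ridge site, Echo crew→Central site, Foxtrot crew→North site, Bravo crew→West site, Sierra crew→East site = 112 hours.
Swapping Bravo crew↔Sierra crew (Bravo crew→East site 14 hours, Sierra crew→West site 35 hours) adds 11.
Every other assignment is strictly worse.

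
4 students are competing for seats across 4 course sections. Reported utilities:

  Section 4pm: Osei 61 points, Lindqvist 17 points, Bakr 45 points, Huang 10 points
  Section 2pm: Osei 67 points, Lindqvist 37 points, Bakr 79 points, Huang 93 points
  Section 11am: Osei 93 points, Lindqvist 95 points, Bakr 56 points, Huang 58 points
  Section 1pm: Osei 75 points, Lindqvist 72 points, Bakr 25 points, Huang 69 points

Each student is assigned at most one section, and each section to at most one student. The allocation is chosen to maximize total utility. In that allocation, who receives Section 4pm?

Bakr receives Section 4pm.

Optimal: Osei→Section 1pm (75 points), Lindqvist→Section 11am (95 points), Bakr→Section 4pm (45 points), Huang→Section 2pm (93 points) — total 75+95+45+93 = 308 points.
Column-greedy (each section in turn goes to its best remaining student) gives 274 points, worse by 34.
Next-best assignment: Osei→Section 4pm, Lindqvist→Section 11am, Bakr→Section 2pm, Huang→Section 1pm = 304 points.
Bakr's own top section is Section 2pm (79 points), but forcing Bakr→Section 2pm and reassigning the rest optimally gives only 304 points — worse by 4.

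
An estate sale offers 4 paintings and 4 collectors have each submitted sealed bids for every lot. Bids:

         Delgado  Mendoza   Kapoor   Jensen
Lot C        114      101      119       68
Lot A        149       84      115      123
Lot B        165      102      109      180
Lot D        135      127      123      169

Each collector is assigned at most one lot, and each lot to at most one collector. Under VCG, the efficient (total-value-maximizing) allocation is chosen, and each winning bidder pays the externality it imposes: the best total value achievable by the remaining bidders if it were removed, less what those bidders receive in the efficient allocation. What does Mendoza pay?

Mendoza pays $5.

Efficient allocation: Delgado→Lot A ($149), Mendoza→Lot D ($127), Kapoor→Lot C ($119), Jensen→Lot B ($180); total welfare W = $575.
Mendoza receives Lot D at value $127, so the others get W − 127 = $448.
Without Mendoza: best allocation of the remaining 3 bidders over all 4 lots is Delgado→Lot B ($165), Kapoor→Lot C ($119), Jensen→Lot D ($169), total $453.
VCG payment = (others' best without Mendoza) − (others' welfare with Mendoza) = 453 − 448 = $5.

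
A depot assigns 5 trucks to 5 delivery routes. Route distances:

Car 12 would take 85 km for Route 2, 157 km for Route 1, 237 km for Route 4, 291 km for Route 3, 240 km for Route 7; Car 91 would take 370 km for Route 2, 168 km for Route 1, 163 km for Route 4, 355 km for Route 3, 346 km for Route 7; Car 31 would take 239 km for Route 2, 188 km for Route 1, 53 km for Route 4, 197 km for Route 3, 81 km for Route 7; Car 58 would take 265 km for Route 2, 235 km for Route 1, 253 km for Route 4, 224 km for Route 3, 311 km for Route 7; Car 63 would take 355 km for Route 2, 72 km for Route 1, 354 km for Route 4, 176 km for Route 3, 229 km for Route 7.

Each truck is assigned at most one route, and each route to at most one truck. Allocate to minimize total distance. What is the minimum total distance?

Optimal: Car 12→Route 2 (85 km), Car 91→Route 4 (163 km), Car 31→Route 7 (81 km), Car 58→Route 3 (224 km), Car 63→Route 1 (72 km) — total 85+163+81+224+72 = 625 km.
Min-entry greedy (repeatedly take the single cheapest remaining cell) gives 780 km, worse by 155.

Min total: 625 km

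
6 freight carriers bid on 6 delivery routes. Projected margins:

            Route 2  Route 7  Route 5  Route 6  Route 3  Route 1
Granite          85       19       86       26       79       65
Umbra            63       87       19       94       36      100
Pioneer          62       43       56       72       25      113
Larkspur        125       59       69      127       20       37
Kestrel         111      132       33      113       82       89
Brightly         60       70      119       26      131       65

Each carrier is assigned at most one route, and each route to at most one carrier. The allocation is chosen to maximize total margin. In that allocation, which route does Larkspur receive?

Optimal: Granite→Route 5 ($86k), Umbra→Route 6 ($94k), Pioneer→Route 1 ($113k), Larkspur→Route 2 ($125k), Kestrel→Route 7 ($132k), Brightly→Route 3 ($131k) — total 86+94+113+125+132+131 = $681k.
Row-greedy (each carrier in turn takes its best remaining route) gives $646k, worse by 35.
Next-best assignment: Granite→Route 3, Umbra→Route 6, Pioneer→Route 1, Larkspur→Route 2, Kestrel→Route 7, Brightly→Route 5 = $662k.
Checked against all permutations: $681k is optimal.
Larkspur's own top route is Route 6 ($127k), but forcing Larkspur→Route 6 and reassigning the rest optimally gives only $655k — worse by 26.

Larkspur receives Route 2.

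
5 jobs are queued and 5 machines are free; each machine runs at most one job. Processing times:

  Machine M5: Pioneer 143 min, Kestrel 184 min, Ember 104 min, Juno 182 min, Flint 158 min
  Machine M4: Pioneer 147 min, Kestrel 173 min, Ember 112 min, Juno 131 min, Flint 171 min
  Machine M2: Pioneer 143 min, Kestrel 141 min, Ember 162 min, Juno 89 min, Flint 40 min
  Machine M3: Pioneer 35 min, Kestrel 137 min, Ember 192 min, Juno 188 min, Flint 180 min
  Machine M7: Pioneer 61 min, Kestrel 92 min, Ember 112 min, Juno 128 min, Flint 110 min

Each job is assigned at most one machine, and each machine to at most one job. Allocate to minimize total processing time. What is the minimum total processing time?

Optimal: Pioneer→Machine M3 (35 min), Kestrel→Machine M7 (92 min), Ember→Machine M5 (104 min), Juno→Machine M4 (131 min), Flint→Machine M2 (40 min) — total 35+92+104+131+40 = 402 min.

Minimum total: 402 min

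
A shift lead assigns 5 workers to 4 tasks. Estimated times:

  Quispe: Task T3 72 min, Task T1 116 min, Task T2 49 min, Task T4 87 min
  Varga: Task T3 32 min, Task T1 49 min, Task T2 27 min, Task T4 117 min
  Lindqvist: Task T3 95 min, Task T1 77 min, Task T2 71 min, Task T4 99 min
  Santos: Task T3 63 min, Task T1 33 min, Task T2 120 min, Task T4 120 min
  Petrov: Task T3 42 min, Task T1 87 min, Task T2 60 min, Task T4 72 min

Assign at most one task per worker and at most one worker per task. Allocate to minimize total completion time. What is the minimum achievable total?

Optimal: Varga→Task T3 (32 min), Santos→Task T1 (33 min), Quispe→Task T2 (49 min), Petrov→Task T4 (72 min) — total 32+33+49+72 = 186 min.
Min-entry greedy (repeatedly take the single cheapest remaining cell) gives 189 min, worse by 3.
Next-best assignment: Petrov→Task T3, Santos→Task T1, Varga→Task T2, Quispe→Task T4 = 189 min.

Min total: 186 min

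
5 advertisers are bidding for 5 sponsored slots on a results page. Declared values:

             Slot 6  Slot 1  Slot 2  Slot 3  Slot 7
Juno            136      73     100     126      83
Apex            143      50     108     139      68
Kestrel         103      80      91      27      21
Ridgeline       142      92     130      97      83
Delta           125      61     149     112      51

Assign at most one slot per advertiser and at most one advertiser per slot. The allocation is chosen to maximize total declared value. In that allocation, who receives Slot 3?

Apex receives Slot 3.

Optimal: Juno→Slot 7 ($83), Apex→Slot 3 ($139), Kestrel→Slot 1 ($80), Ridgeline→Slot 6 ($142), Delta→Slot 2 ($149) — total 83+139+80+142+149 = $593.
Row-greedy (each advertiser in turn takes its best remaining slot) gives $509, worse by 84.
Apex's own top slot is Slot 6 ($143), but forcing Apex→Slot 6 and reassigning the rest optimally gives only $581 — worse by 12.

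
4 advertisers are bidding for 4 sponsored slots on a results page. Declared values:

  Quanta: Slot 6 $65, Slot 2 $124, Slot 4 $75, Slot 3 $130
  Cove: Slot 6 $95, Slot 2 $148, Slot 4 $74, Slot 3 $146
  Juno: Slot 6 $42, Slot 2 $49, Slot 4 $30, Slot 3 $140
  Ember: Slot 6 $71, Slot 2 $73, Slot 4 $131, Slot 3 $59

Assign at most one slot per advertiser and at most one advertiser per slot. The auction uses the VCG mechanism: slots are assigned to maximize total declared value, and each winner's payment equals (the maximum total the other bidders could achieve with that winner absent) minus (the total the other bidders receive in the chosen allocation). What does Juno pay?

Efficient allocation: Quanta→Slot 2 ($124), Cove→Slot 6 ($95), Juno→Slot 3 ($140), Ember→Slot 4 ($131); total welfare W = $490.
Juno receives Slot 3 at value $140, so the others get W − 140 = $350.
Without Juno: best allocation of the remaining 3 bidders over all 4 slots is Quanta→Slot 3 ($130), Cove→Slot 2 ($148), Ember→Slot 4 ($131), total $409.
VCG payment = (others' best without Juno) − (others' welfare with Juno) = 409 − 350 = $59.

Juno pays $59.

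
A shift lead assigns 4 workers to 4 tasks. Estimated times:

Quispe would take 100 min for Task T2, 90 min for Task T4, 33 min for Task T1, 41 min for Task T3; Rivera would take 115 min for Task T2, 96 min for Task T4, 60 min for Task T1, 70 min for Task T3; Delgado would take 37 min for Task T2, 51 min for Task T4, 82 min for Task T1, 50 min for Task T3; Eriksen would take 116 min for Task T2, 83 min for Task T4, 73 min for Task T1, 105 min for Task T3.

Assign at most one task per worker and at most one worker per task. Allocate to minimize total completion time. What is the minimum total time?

Optimal: Quispe→Task T3 (41 min), Rivera→Task T1 (60 min), Delgado→Task T2 (37 min), Eriksen→Task T4 (83 min) — total 41+60+37+83 = 221 min.
Checked against all permutations: 221 min is optimal.

Min total: 221 min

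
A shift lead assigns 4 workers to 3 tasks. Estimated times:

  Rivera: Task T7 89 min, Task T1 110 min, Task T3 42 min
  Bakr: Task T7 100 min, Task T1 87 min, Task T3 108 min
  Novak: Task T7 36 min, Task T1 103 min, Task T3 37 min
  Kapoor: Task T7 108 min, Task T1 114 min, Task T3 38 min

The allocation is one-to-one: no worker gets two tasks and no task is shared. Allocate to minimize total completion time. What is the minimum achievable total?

Optimal: Novak→Task T7 (36 min), Bakr→Task T1 (87 min), Kapoor→Task T3 (38 min) — total 36+87+38 = 161 min.
Row-greedy (each worker in turn takes its cheapest remaining task) gives 165 min, worse by 4.
Swapping Kapoor↔Novak (Kapoor→Task T7 108 min, Novak→Task T3 37 min) adds 71.

Min total: 161 min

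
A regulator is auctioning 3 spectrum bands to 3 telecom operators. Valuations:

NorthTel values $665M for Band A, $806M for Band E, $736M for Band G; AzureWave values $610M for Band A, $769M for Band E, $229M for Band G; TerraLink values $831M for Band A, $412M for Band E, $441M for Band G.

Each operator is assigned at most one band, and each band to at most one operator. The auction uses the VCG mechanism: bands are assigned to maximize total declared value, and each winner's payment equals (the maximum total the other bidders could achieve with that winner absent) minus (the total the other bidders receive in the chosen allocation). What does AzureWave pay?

Efficient allocation: NorthTel→Band G ($736M), AzureWave→Band E ($769M), TerraLink→Band A ($831M); total welfare W = $2336M.
AzureWave receives Band E at value $769M, so the others get W − 769 = $1567M.
Without AzureWave: best allocation of the remaining 2 bidders over all 3 bands is NorthTel→Band E ($806M), TerraLink→Band A ($831M), total $1637M.
VCG payment = (others' best without AzureWave) − (others' welfare with AzureWave) = 1637 − 1567 = $70M.

AzureWave pays $70M.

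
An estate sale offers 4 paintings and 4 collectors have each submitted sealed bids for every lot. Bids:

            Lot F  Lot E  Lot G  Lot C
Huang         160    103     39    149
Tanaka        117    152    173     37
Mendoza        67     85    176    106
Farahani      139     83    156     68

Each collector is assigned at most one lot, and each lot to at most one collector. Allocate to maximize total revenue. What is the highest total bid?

Optimal: Huang→Lot C ($149), Tanaka→Lot E ($152), Mendoza→Lot G ($176), Farahani→Lot F ($139) — total 149+152+176+139 = $616.
Row-greedy (each collector in turn takes its best remaining lot) gives $522, worse by 94.

Maximum total: $616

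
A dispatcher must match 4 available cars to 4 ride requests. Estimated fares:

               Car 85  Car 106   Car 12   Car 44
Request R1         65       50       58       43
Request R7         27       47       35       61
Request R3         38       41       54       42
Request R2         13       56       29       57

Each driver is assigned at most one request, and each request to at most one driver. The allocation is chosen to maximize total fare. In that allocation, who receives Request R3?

Optimal: Car 85→Request R1 ($65), Car 106→Request R2 ($56), Car 12→Request R3 ($54), Car 44→Request R7 ($61) — total 65+56+54+61 = $236.
Next-best assignment: Car 85→Request R1, Car 106→Request R7, Car 12→Request R3, Car 44→Request R2 = $223.
Swapping Car 106↔Car 85 (Car 106→Request R1 $50, Car 85→Request R2 $13) loses 58.
Car 12's own top request is Request R1 ($58), but forcing Car 12→Request R1 and reassigning the rest optimally gives only $213 — worse by 23.

Car 12 receives Request R3.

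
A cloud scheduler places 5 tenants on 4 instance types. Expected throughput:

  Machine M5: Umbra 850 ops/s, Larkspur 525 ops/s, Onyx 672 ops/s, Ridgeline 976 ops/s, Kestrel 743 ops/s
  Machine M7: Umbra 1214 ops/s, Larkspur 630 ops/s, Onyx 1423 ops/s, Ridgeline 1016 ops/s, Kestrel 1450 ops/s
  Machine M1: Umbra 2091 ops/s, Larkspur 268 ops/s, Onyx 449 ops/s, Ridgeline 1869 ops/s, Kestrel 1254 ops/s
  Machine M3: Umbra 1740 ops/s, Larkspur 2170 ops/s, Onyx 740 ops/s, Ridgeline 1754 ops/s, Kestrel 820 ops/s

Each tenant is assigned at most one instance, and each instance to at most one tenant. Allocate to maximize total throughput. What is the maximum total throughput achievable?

Maximum total: 6687 ops/s

Optimal: Ridgeline→Machine M5 (976 ops/s), Kestrel→Machine M7 (1450 ops/s), Umbra→Machine M1 (2091 ops/s), Larkspur→Machine M3 (2170 ops/s) — total 976+1450+2091+2170 = 6687 ops/s.
Row-greedy (each tenant in turn takes its best remaining instance) gives 6660 ops/s, worse by 27.
Next-best assignment: Ridgeline→Machine M5, Onyx→Machine M7, Umbra→Machine M1, Larkspur→Machine M3 = 6660 ops/s.
No other one-to-one assignment exceeds 6687 ops/s.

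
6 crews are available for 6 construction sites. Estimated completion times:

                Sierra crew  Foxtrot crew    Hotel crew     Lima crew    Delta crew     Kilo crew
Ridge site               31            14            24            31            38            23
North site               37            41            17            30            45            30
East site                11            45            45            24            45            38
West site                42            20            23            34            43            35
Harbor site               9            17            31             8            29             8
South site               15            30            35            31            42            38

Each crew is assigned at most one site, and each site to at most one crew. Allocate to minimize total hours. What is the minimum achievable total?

Minimum total: 121 hours

Optimal: Sierra crew→East site (11 hours), Foxtrot crew→West site (20 hours), Hotel crew→North site (17 hours), Lima crew→Harbor site (8 hours), Delta crew→South site (42 hours), Kilo crew→Ridge site (23 hours) — total 11+20+17+8+42+23 = 121 hours.
Swapping Hotel crew↔Lima crew (Hotel crew→Harbor site 31 hours, Lima crew→North site 30 hours) adds 36.
No other one-to-one assignment undercuts 121 hours.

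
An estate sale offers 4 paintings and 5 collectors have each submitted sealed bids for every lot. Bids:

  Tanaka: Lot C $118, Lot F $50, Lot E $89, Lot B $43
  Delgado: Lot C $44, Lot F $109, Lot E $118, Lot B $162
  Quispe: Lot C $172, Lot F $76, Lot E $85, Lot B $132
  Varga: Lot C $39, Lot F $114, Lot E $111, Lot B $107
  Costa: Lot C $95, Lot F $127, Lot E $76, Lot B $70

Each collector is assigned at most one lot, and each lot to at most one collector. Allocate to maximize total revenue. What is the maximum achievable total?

Maximum total: $572

This is the linear assignment problem.
Optimal: Quispe→Lot C ($172), Costa→Lot F ($127), Varga→Lot E ($111), Delgado→Lot B ($162) — total 172+127+111+162 = $572.
Row-greedy (each collector in turn takes its best remaining lot) gives $479, worse by 93.
Next-best assignment: Quispe→Lot C, Costa→Lot F, Tanaka→Lot E, Delgado→Lot B = $550.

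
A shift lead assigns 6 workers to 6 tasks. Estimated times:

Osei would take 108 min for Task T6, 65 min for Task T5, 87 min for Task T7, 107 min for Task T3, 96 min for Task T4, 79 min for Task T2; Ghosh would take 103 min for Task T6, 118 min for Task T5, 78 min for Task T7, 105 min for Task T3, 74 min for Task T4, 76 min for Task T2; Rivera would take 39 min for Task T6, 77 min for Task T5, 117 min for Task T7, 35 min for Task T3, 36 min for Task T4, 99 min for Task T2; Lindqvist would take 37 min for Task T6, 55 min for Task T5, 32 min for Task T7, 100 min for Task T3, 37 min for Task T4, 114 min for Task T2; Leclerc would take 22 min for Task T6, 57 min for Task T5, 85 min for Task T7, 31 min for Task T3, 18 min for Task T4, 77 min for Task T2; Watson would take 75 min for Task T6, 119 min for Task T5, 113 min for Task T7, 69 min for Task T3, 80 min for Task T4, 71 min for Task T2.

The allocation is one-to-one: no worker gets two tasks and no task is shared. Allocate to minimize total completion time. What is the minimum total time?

Optimal: Osei→Task T5 (65 min), Ghosh→Task T4 (74 min), Rivera→Task T3 (35 min), Lindqvist→Task T7 (32 min), Leclerc→Task T6 (22 min), Watson→Task T2 (71 min) — total 65+74+35+32+22+71 = 299 min.
Min-entry greedy (repeatedly take the single cheapest remaining cell) gives 324 min, worse by 25.
No other one-to-one assignment undercuts 299 min.

Minimum total: 299 min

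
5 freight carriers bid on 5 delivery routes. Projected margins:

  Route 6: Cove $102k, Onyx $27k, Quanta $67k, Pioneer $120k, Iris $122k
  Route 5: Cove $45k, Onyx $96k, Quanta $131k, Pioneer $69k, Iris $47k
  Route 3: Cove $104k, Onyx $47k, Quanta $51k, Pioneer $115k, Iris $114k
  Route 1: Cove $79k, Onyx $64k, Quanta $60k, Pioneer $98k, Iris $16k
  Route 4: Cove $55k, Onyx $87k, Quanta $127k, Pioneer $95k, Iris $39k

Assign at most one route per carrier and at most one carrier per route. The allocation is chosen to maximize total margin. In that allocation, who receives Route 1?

Pioneer receives Route 1.

Optimal: Cove→Route 3 ($104k), Onyx→Route 5 ($96k), Quanta→Route 4 ($127k), Pioneer→Route 1 ($98k), Iris→Route 6 ($122k) — total 104+96+127+98+122 = $547k.
Max-entry greedy (repeatedly take the single best remaining cell) gives $534k, worse by 13.
Swapping Pioneer↔Iris (Pioneer→Route 6 $120k, Iris→Route 1 $16k) loses 84.
Pioneer's own top route is Route 6 ($120k), but forcing Pioneer→Route 6 and reassigning the rest optimally gives only $536k — worse by 11.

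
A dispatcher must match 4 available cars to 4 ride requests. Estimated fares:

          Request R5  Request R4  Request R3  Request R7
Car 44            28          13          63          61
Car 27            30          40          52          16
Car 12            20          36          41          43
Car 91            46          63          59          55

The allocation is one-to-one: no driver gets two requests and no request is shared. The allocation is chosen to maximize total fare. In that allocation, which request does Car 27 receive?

Car 27 receives Request R5.

Optimal: Car 44→Request R3 ($63), Car 27→Request R5 ($30), Car 12→Request R7 ($43), Car 91→Request R4 ($63) — total 63+30+43+63 = $199.
Row-greedy (each driver in turn takes its best remaining request) gives $192, worse by 7.
Next-best assignment: Car 44→Request R7, Car 27→Request R3, Car 12→Request R5, Car 91→Request R4 = $196.
Car 27's own top request is Request R3 ($52), but forcing Car 27→Request R3 and reassigning the rest optimally gives only $196 — worse by 3.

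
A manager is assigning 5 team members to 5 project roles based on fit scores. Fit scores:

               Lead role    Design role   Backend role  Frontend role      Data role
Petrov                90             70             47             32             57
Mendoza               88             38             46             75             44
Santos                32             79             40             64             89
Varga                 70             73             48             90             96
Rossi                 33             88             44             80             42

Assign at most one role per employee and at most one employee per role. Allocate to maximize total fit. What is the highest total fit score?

This is a one-to-one assignment (maximum-weight bipartite matching).
Optimal: Petrov→Lead role (90 pts), Mendoza→Backend role (46 pts), Santos→Data role (89 pts), Varga→Frontend role (90 pts), Rossi→Design role (88 pts) — total 90+46+89+90+88 = 403 pts.
Row-greedy (each employee in turn takes its best remaining role) gives 371 pts, worse by 32.

Max total: 403 pts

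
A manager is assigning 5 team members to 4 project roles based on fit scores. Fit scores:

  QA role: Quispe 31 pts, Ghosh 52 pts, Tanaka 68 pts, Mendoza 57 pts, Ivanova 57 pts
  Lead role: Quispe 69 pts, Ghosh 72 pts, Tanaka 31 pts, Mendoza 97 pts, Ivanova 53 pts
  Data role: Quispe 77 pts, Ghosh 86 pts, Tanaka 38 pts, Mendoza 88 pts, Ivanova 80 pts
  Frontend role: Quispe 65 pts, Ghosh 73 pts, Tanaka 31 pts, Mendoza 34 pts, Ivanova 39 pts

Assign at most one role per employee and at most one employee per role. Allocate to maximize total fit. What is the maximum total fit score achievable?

Max total: 318 pts

Treat this as an assignment problem: match each employee to one role.
Optimal: Tanaka→QA role (68 pts), Mendoza→Lead role (97 pts), Ivanova→Data role (80 pts), Ghosh→Frontend role (73 pts) — total 68+97+80+73 = 318 pts.
Column-greedy (each role in turn goes to its best remaining employee) gives 316 pts, worse by 2.
Next-best assignment: Tanaka→QA role, Mendoza→Lead role, Ghosh→Data role, Quispe→Frontend role = 316 pts.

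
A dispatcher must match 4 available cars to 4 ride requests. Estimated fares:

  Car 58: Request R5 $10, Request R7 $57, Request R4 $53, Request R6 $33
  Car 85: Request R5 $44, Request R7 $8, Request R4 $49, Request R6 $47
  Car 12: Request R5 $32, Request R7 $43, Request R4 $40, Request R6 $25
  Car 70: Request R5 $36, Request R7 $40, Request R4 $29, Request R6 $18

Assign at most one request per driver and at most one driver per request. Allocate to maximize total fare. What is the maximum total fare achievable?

Maximum total: $180

Optimal: Car 58→Request R7 ($57), Car 85→Request R6 ($47), Car 12→Request R4 ($40), Car 70→Request R5 ($36) — total 57+47+40+36 = $180.
Column-greedy (each request in turn goes to its best remaining driver) gives $159, worse by 21.
Swapping Car 85↔Car 58 (Car 85→Request R7 $8, Car 58→Request R6 $33) loses 63.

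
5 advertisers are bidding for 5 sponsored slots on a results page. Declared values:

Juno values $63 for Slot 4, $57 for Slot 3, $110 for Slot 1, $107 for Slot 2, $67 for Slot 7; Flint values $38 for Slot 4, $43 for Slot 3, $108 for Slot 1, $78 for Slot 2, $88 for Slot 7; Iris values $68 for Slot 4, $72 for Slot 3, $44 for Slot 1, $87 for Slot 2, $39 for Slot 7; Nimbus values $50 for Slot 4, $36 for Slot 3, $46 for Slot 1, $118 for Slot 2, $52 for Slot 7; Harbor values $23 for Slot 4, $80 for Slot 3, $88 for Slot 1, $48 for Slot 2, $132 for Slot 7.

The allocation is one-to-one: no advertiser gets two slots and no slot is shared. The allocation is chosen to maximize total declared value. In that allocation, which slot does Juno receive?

Juno receives Slot 4.

Treat this as an assignment problem: match each advertiser to one slot.
Optimal: Juno→Slot 4 ($63), Flint→Slot 1 ($108), Iris→Slot 3 ($72), Nimbus→Slot 2 ($118), Harbor→Slot 7 ($132) — total 63+108+72+118+132 = $493.
Max-entry greedy (repeatedly take the single best remaining cell) gives $470, worse by 23.
Next-best assignment: Juno→Slot 3, Flint→Slot 1, Iris→Slot 4, Nimbus→Slot 2, Harbor→Slot 7 = $483.
Checked against all permutations: $493 is optimal.
Juno's own top slot is Slot 1 ($110), but forcing Juno→Slot 1 and reassigning the rest optimally gives only $471 — worse by 22.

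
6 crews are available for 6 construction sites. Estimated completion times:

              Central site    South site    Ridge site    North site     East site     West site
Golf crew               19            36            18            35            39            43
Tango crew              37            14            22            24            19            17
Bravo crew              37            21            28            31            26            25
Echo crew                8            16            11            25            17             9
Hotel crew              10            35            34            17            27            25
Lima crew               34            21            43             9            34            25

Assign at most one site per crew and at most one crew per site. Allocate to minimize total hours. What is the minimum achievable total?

Optimal: Golf crew→Ridge site (18 hours), Tango crew→South site (14 hours), Bravo crew→East site (26 hours), Echo crew→West site (9 hours), Hotel crew→Central site (10 hours), Lima crew→North site (9 hours) — total 18+14+26+9+10+9 = 86 hours.
Column-greedy (each site in turn goes to its cheapest remaining crew) gives 100 hours, worse by 14.

Minimum total: 86 hours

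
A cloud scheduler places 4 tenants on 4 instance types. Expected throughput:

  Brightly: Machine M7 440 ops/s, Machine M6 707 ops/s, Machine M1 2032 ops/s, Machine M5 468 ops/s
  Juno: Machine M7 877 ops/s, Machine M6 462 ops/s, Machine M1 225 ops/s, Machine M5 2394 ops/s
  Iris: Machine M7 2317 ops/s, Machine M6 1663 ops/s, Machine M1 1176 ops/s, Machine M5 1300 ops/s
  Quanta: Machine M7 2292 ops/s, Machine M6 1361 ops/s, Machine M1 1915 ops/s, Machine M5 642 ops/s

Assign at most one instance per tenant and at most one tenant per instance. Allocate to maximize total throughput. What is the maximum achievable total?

Optimal: Brightly→Machine M1 (2032 ops/s), Juno→Machine M5 (2394 ops/s), Iris→Machine M6 (1663 ops/s), Quanta→Machine M7 (2292 ops/s) — total 2032+2394+1663+2292 = 8381 ops/s.
Max-entry greedy (repeatedly take the single best remaining cell) gives 8104 ops/s, worse by 277.
Checked against all permutations: 8381 ops/s is optimal.

Maximum total: 8381 ops/s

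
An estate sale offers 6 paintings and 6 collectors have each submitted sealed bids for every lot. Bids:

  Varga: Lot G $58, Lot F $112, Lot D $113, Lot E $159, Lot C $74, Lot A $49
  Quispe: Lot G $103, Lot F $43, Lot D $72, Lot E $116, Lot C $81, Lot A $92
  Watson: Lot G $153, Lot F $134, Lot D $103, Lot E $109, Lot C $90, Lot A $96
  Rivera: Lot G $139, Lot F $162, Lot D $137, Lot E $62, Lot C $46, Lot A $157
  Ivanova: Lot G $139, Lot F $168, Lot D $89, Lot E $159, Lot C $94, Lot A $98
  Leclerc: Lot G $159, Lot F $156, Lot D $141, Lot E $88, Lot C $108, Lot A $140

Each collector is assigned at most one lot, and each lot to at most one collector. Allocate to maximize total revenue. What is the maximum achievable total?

Maximum total: $859

Optimal: Varga→Lot E ($159), Quispe→Lot C ($81), Watson→Lot G ($153), Rivera→Lot A ($157), Ivanova→Lot F ($168), Leclerc→Lot D ($141) — total 159+81+153+157+168+141 = $859.
Max-entry greedy (repeatedly take the single best remaining cell) gives $827, worse by 32.
Next-best assignment: Varga→Lot E, Quispe→Lot C, Watson→Lot G, Rivera→Lot D, Ivanova→Lot F, Leclerc→Lot A = $838.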